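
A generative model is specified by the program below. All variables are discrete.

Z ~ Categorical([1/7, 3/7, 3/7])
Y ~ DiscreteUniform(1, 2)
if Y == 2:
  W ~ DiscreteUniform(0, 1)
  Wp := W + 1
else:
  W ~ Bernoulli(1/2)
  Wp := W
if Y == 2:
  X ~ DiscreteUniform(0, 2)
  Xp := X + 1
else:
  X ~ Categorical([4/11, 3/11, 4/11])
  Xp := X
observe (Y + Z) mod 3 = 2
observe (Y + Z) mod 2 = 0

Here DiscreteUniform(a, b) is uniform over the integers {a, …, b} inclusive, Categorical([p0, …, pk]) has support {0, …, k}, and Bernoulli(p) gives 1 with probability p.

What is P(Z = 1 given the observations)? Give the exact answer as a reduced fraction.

P(Z = 1 | obs) = 3/4

Enumerate traces; 12 have nonzero weight after conditioning:
  (Z=0, Y=2, W=0, X=0) weight 1/84
  (Z=0, Y=2, W=0, X=1) weight 1/84
  (Z=0, Y=2, W=0, X=2) weight 1/84
  (Z=0, Y=2, W=1, X=0) weight 1/84
  (Z=0, Y=2, W=1, X=1) weight 1/84
  (Z=0, Y=2, W=1, X=2) weight 1/84
  (Z=1, Y=1, W=0, X=0) weight 3/77
  (Z=1, Y=1, W=0, X=1) weight 9/308
  … 4 more
Group by Z:
  weight(Z=0) = 1/14
  weight(Z=1) = 3/14
Total weight = 1/14 + 3/14 = 2/7
P(Z=0 | obs) = 1/14 / 2/7 = 1/4
P(Z=1 | obs) = 3/14 / 2/7 = 3/4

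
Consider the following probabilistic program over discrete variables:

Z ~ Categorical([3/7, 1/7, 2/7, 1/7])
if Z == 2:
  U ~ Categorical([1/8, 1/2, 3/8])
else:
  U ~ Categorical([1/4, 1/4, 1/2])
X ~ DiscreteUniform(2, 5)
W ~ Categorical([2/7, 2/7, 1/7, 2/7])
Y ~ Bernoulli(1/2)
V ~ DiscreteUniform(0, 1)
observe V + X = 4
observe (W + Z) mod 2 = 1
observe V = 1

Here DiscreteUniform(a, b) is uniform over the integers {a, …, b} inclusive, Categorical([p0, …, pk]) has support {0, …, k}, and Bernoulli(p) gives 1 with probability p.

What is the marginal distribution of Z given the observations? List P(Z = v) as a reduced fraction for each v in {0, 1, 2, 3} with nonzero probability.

P(Z=0) = 6/13, P(Z=1) = 3/26, P(Z=2) = 4/13, P(Z=3) = 3/26

Enumerate traces; 48 have nonzero weight after conditioning:
  (Z=0, U=0, X=3, W=1, Y=0, V=1) weight 3/1568
  (Z=0, U=0, X=3, W=1, Y=1, V=1) weight 3/1568
  (Z=0, U=0, X=3, W=3, Y=0, V=1) weight 3/1568
  (Z=0, U=0, X=3, W=3, Y=1, V=1) weight 3/1568
  (Z=0, U=1, X=3, W=1, Y=0, V=1) weight 3/1568
  (Z=0, U=1, X=3, W=1, Y=1, V=1) weight 3/1568
  (Z=0, U=1, X=3, W=3, Y=0, V=1) weight 3/1568
  (Z=0, U=1, X=3, W=3, Y=1, V=1) weight 3/1568
  (Z=1, U=0, X=3, W=0, Y=0, V=1) weight 1/1568
  (Z=2, U=0, X=3, W=1, Y=0, V=1) weight 1/1568
  … 38 more
Group by Z:
  weight(Z=0) = 3/98
  weight(Z=1) = 3/392
  weight(Z=2) = 1/49
  weight(Z=3) = 3/392
Total weight = 3/98 + 3/392 + 1/49 + 3/392 = 13/196
P(Z=0 | obs) = 3/98 / 13/196 = 6/13
P(Z=1 | obs) = 3/392 / 13/196 = 3/26
P(Z=2 | obs) = 1/49 / 13/196 = 4/13
P(Z=3 | obs) = 3/392 / 13/196 = 3/26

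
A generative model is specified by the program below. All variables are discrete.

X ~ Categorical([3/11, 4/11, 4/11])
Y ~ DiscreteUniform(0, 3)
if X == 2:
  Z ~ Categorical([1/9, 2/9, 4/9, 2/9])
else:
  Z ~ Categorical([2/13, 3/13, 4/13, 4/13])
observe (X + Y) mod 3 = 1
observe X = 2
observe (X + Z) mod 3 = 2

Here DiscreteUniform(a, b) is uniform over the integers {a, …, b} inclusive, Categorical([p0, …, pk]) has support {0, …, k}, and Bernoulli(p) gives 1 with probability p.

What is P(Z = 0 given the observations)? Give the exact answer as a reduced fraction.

P(Z = 0 | obs) = 1/3

Enumerate traces; 2 have nonzero weight after conditioning:
  (X=2, Y=2, Z=0) weight 1/99
  (X=2, Y=2, Z=3) weight 2/99
Group by Z:
  weight(Z=0) = 1/99
  weight(Z=3) = 2/99
Total weight = 1/99 + 2/99 = 1/33
P(Z=0 | obs) = 1/99 / 1/33 = 1/3
P(Z=3 | obs) = 2/99 / 1/33 = 2/3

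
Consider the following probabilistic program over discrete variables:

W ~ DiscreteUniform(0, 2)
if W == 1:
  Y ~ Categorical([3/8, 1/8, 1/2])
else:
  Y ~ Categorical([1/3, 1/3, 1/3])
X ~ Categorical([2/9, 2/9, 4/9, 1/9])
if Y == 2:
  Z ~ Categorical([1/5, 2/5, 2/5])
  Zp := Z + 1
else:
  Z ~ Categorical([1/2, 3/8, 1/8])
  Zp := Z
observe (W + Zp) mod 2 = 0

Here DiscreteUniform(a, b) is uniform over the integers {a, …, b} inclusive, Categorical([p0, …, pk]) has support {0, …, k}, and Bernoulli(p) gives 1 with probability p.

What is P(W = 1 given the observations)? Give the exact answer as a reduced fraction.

P(W = 1 | obs) = 39/127

Enumerate traces; 56 have nonzero weight after conditioning:
  (W=0, Y=0, X=0, Z=0) weight 1/81
  (W=0, Y=0, X=0, Z=2) weight 1/324
  (W=0, Y=0, X=1, Z=0) weight 1/81
  (W=0, Y=0, X=1, Z=2) weight 1/324
  (W=0, Y=0, X=2, Z=0) weight 2/81
  (W=0, Y=0, X=2, Z=2) weight 1/162
  (W=0, Y=0, X=3, Z=0) weight 1/162
  (W=0, Y=0, X=3, Z=2) weight 1/648
  (W=1, Y=0, X=0, Z=1) weight 1/96
  (W=2, Y=0, X=0, Z=0) weight 1/81
  … 46 more
Group by W:
  weight(W=0) = 11/60
  weight(W=1) = 13/80
  weight(W=2) = 11/60
Total weight = 11/60 + 13/80 + 11/60 = 127/240
P(W=0 | obs) = 11/60 / 127/240 = 44/127
P(W=1 | obs) = 13/80 / 127/240 = 39/127
P(W=2 | obs) = 11/60 / 127/240 = 44/127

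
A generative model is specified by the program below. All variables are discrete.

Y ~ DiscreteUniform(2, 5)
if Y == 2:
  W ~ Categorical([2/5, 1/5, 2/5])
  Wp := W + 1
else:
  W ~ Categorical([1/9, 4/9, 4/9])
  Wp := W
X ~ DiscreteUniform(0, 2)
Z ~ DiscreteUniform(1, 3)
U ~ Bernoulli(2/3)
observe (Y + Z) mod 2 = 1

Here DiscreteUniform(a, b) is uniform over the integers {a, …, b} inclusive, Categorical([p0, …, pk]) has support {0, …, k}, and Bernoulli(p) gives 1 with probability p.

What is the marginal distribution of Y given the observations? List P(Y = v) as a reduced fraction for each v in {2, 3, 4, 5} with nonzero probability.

Enumerate traces; 108 have nonzero weight after conditioning:
  (Y=2, W=0, X=0, Z=1, U=0) weight 1/270
  (Y=2, W=0, X=0, Z=1, U=1) weight 1/135
  (Y=2, W=0, X=0, Z=3, U=0) weight 1/270
  (Y=2, W=0, X=0, Z=3, U=1) weight 1/135
  (Y=2, W=0, X=1, Z=1, U=0) weight 1/270
  (Y=2, W=0, X=1, Z=1, U=1) weight 1/135
  (Y=2, W=0, X=1, Z=3, U=0) weight 1/270
  (Y=2, W=0, X=1, Z=3, U=1) weight 1/135
  (Y=3, W=0, X=0, Z=2, U=0) weight 1/972
  (Y=4, W=0, X=0, Z=1, U=0) weight 1/972
  … 98 more
Group by Y:
  weight(Y=2) = 1/6
  weight(Y=3) = 1/12
  weight(Y=4) = 1/6
  weight(Y=5) = 1/12
Total weight = 1/6 + 1/12 + 1/6 + 1/12 = 1/2
P(Y=2 | obs) = 1/6 / 1/2 = 1/3
P(Y=3 | obs) = 1/12 / 1/2 = 1/6
P(Y=4 | obs) = 1/6 / 1/2 = 1/3
P(Y=5 | obs) = 1/12 / 1/2 = 1/6

P(Y=2) = 1/3, P(Y=3) = 1/6, P(Y=4) = 1/3, P(Y=5) = 1/6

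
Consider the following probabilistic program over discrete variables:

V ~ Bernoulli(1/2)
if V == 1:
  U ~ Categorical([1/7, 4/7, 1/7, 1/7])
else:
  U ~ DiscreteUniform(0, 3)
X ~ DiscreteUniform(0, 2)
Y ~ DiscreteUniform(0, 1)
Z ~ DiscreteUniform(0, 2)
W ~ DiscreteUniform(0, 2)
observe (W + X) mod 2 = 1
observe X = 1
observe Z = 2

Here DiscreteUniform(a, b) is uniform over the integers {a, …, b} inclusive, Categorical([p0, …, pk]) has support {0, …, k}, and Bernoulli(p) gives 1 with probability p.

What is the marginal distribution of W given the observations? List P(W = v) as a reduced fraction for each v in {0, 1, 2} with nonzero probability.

P(W=0) = 1/2, P(W=2) = 1/2

Enumerate traces; 32 have nonzero weight after conditioning:
  (V=0, U=0, X=1, Y=0, Z=2, W=0) weight 1/432
  (V=0, U=0, X=1, Y=0, Z=2, W=2) weight 1/432
  (V=0, U=0, X=1, Y=1, Z=2, W=0) weight 1/432
  (V=0, U=0, X=1, Y=1, Z=2, W=2) weight 1/432
  (V=0, U=1, X=1, Y=0, Z=2, W=0) weight 1/432
  (V=0, U=1, X=1, Y=0, Z=2, W=2) weight 1/432
  (V=0, U=1, X=1, Y=1, Z=2, W=0) weight 1/432
  (V=0, U=1, X=1, Y=1, Z=2, W=2) weight 1/432
  … 24 more
Group by W:
  weight(W=0) = 1/27
  weight(W=2) = 1/27
Total weight = 1/27 + 1/27 = 2/27
P(W=0 | obs) = 1/27 / 2/27 = 1/2
P(W=2 | obs) = 1/27 / 2/27 = 1/2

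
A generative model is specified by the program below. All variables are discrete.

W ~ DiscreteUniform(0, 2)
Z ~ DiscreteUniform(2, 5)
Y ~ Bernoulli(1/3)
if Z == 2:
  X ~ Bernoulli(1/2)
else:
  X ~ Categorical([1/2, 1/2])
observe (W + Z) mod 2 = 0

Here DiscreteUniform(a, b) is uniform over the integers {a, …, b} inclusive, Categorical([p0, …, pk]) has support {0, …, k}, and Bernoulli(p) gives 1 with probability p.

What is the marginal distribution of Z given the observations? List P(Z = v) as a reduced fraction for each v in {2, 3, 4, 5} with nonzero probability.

Enumerate traces; 24 have nonzero weight after conditioning:
  (W=0, Z=2, Y=0, X=0) weight 1/36
  (W=0, Z=2, Y=0, X=1) weight 1/36
  (W=0, Z=2, Y=1, X=0) weight 1/72
  (W=0, Z=2, Y=1, X=1) weight 1/72
  (W=0, Z=4, Y=0, X=0) weight 1/36
  (W=0, Z=4, Y=0, X=1) weight 1/36
  (W=0, Z=4, Y=1, X=0) weight 1/72
  (W=0, Z=4, Y=1, X=1) weight 1/72
  (W=1, Z=3, Y=0, X=0) weight 1/36
  (W=1, Z=5, Y=0, X=0) weight 1/36
  … 14 more
Group by Z:
  weight(Z=2) = 1/6
  weight(Z=3) = 1/12
  weight(Z=4) = 1/6
  weight(Z=5) = 1/12
Total weight = 1/6 + 1/12 + 1/6 + 1/12 = 1/2
P(Z=2 | obs) = 1/6 / 1/2 = 1/3
P(Z=3 | obs) = 1/12 / 1/2 = 1/6
P(Z=4 | obs) = 1/6 / 1/2 = 1/3
P(Z=5 | obs) = 1/12 / 1/2 = 1/6

P(Z=2) = 1/3, P(Z=3) = 1/6, P(Z=4) = 1/3, P(Z=5) = 1/6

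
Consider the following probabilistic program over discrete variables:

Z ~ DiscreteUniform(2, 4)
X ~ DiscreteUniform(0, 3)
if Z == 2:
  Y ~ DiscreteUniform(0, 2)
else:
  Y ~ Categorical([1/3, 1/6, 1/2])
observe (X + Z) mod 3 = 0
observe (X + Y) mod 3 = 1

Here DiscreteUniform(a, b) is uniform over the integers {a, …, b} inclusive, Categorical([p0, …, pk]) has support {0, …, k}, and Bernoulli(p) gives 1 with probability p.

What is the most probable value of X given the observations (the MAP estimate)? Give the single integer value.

argmax_v P(X = v | obs) = 2

Enumerate traces; 4 have nonzero weight after conditioning:
  (Z=2, X=1, Y=0) weight 1/36
  (Z=3, X=0, Y=1) weight 1/72
  (Z=3, X=3, Y=1) weight 1/72
  (Z=4, X=2, Y=2) weight 1/24
Group by X:
  weight(X=0) = 1/72
  weight(X=1) = 1/36
  weight(X=2) = 1/24
  weight(X=3) = 1/72
Total weight = 1/72 + 1/36 + 1/24 + 1/72 = 7/72
P(X=0 | obs) = 1/72 / 7/72 = 1/7
P(X=1 | obs) = 1/36 / 7/72 = 2/7
P(X=2 | obs) = 1/24 / 7/72 = 3/7
P(X=3 | obs) = 1/72 / 7/72 = 1/7
argmax = 2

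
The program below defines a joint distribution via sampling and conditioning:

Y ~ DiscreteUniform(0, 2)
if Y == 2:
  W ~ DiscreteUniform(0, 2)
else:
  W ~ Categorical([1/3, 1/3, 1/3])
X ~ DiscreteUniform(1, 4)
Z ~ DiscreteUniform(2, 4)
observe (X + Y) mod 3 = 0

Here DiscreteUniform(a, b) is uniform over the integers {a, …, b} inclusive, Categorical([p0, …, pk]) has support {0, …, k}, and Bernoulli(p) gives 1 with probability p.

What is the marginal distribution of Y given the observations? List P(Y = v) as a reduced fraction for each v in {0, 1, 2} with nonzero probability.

Enumerate traces; 36 have nonzero weight after conditioning:
  (Y=0, W=0, X=3, Z=2) weight 1/108
  (Y=0, W=0, X=3, Z=3) weight 1/108
  (Y=0, W=0, X=3, Z=4) weight 1/108
  (Y=0, W=1, X=3, Z=2) weight 1/108
  (Y=0, W=1, X=3, Z=3) weight 1/108
  (Y=0, W=1, X=3, Z=4) weight 1/108
  (Y=0, W=2, X=3, Z=2) weight 1/108
  (Y=0, W=2, X=3, Z=3) weight 1/108
  (Y=1, W=0, X=2, Z=2) weight 1/108
  (Y=2, W=0, X=1, Z=2) weight 1/108
  … 26 more
Group by Y:
  weight(Y=0) = 1/12
  weight(Y=1) = 1/12
  weight(Y=2) = 1/6
Total weight = 1/12 + 1/12 + 1/6 = 1/3
P(Y=0 | obs) = 1/12 / 1/3 = 1/4
P(Y=1 | obs) = 1/12 / 1/3 = 1/4
P(Y=2 | obs) = 1/6 / 1/3 = 1/2

P(Y=0) = 1/4, P(Y=1) = 1/4, P(Y=2) = 1/2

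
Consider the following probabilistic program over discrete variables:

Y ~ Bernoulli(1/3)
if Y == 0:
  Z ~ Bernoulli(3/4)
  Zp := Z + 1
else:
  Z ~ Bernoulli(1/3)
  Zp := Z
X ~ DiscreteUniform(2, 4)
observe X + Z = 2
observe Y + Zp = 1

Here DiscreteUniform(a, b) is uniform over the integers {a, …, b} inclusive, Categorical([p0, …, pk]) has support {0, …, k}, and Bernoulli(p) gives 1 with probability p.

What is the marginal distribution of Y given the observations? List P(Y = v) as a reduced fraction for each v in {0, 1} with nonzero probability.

Enumerate traces; 2 have nonzero weight after conditioning:
  (Y=0, Z=0, X=2) weight 1/18
  (Y=1, Z=0, X=2) weight 2/27
Group by Y:
  weight(Y=0) = 1/18
  weight(Y=1) = 2/27
Total weight = 1/18 + 2/27 = 7/54
P(Y=0 | obs) = 1/18 / 7/54 = 3/7
P(Y=1 | obs) = 2/27 / 7/54 = 4/7

P(Y=0) = 3/7, P(Y=1) = 4/7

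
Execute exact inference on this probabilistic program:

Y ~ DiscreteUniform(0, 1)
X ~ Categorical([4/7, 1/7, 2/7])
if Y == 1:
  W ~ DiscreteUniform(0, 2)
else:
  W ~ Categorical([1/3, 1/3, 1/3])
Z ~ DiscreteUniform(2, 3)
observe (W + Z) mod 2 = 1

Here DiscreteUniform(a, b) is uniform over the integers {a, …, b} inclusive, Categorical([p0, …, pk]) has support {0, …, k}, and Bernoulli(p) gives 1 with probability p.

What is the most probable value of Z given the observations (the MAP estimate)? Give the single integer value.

Enumerate traces; 18 have nonzero weight after conditioning:
  (Y=0, X=0, W=0, Z=3) weight 1/21
  (Y=0, X=0, W=1, Z=2) weight 1/21
  (Y=0, X=0, W=2, Z=3) weight 1/21
  (Y=0, X=1, W=0, Z=3) weight 1/84
  (Y=0, X=1, W=1, Z=2) weight 1/84
  (Y=0, X=1, W=2, Z=3) weight 1/84
  (Y=0, X=2, W=0, Z=3) weight 1/42
  (Y=0, X=2, W=1, Z=2) weight 1/42
  … 10 more
Group by Z:
  weight(Z=2) = 1/6
  weight(Z=3) = 1/3
Total weight = 1/6 + 1/3 = 1/2
P(Z=2 | obs) = 1/6 / 1/2 = 1/3
P(Z=3 | obs) = 1/3 / 1/2 = 2/3
argmax = 3

argmax_v P(Z = v | obs) = 3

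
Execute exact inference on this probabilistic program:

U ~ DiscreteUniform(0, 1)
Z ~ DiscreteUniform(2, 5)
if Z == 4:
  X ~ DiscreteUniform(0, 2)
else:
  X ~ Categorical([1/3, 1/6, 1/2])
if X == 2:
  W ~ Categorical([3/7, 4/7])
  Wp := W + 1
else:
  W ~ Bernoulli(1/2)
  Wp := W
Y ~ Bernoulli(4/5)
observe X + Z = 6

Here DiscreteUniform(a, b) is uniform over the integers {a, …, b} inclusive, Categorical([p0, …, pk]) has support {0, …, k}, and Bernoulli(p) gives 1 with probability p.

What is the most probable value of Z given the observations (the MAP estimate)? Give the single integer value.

argmax_v P(Z = v | obs) = 4

Enumerate traces; 16 have nonzero weight after conditioning:
  (U=0, Z=4, X=2, W=0, Y=0) weight 1/280
  (U=0, Z=4, X=2, W=0, Y=1) weight 1/70
  (U=0, Z=4, X=2, W=1, Y=0) weight 1/210
  (U=0, Z=4, X=2, W=1, Y=1) weight 2/105
  (U=0, Z=5, X=1, W=0, Y=0) weight 1/480
  (U=0, Z=5, X=1, W=0, Y=1) weight 1/120
  (U=0, Z=5, X=1, W=1, Y=0) weight 1/480
  (U=0, Z=5, X=1, W=1, Y=1) weight 1/120
  … 8 more
Group by Z:
  weight(Z=4) = 1/12
  weight(Z=5) = 1/24
Total weight = 1/12 + 1/24 = 1/8
P(Z=4 | obs) = 1/12 / 1/8 = 2/3
P(Z=5 | obs) = 1/24 / 1/8 = 1/3
argmax = 4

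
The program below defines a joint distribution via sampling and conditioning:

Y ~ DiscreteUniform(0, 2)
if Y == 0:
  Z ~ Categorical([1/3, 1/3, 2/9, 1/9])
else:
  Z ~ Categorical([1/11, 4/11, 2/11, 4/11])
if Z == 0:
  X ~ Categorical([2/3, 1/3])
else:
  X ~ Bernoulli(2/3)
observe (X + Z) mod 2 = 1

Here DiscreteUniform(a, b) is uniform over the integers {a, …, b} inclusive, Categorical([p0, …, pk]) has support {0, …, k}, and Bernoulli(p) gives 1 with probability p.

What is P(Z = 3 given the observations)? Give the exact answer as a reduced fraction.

Enumerate traces; 12 have nonzero weight after conditioning:
  (Y=0, Z=0, X=1) weight 1/27
  (Y=0, Z=1, X=0) weight 1/27
  (Y=0, Z=2, X=1) weight 4/81
  (Y=0, Z=3, X=0) weight 1/81
  (Y=1, Z=0, X=1) weight 1/99
  (Y=1, Z=1, X=0) weight 4/99
  (Y=1, Z=2, X=1) weight 4/99
  (Y=1, Z=3, X=0) weight 4/99
  … 4 more
Group by Z:
  weight(Z=0) = 17/297
  weight(Z=1) = 35/297
  weight(Z=2) = 116/891
  weight(Z=3) = 83/891
Total weight = 17/297 + 35/297 + 116/891 + 83/891 = 355/891
P(Z=0 | obs) = 17/297 / 355/891 = 51/355
P(Z=1 | obs) = 35/297 / 355/891 = 21/71
P(Z=2 | obs) = 116/891 / 355/891 = 116/355
P(Z=3 | obs) = 83/891 / 355/891 = 83/355

P(Z = 3 | obs) = 83/355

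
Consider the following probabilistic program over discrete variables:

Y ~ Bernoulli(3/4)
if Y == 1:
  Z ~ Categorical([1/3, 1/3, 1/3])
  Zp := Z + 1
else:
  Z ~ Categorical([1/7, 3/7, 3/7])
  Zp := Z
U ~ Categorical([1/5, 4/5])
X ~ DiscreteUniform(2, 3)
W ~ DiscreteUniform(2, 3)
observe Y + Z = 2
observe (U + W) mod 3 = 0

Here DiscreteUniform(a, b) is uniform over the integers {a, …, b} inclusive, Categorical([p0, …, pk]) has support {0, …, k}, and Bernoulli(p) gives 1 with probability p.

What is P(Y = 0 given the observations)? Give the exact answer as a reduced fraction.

P(Y = 0 | obs) = 3/10

Enumerate traces; 8 have nonzero weight after conditioning:
  (Y=0, Z=2, U=0, X=2, W=3) weight 3/560
  (Y=0, Z=2, U=0, X=3, W=3) weight 3/560
  (Y=0, Z=2, U=1, X=2, W=2) weight 3/140
  (Y=0, Z=2, U=1, X=3, W=2) weight 3/140
  (Y=1, Z=1, U=0, X=2, W=3) weight 1/80
  (Y=1, Z=1, U=0, X=3, W=3) weight 1/80
  (Y=1, Z=1, U=1, X=2, W=2) weight 1/20
  (Y=1, Z=1, U=1, X=3, W=2) weight 1/20
Group by Y:
  weight(Y=0) = 3/56
  weight(Y=1) = 1/8
Total weight = 3/56 + 1/8 = 5/28
P(Y=0 | obs) = 3/56 / 5/28 = 3/10
P(Y=1 | obs) = 1/8 / 5/28 = 7/10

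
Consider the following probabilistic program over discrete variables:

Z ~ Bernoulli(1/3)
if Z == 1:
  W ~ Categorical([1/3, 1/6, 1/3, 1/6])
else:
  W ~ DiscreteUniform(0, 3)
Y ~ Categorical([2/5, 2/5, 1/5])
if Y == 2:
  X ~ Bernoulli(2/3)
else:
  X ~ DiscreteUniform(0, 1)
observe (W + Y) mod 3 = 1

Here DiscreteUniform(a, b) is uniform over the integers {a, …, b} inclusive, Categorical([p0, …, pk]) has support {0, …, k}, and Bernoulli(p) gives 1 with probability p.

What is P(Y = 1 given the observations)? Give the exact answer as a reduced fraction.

P(Y = 1 | obs) = 18/31

Enumerate traces; 16 have nonzero weight after conditioning:
  (Z=0, W=0, Y=1, X=0) weight 1/30
  (Z=0, W=0, Y=1, X=1) weight 1/30
  (Z=0, W=1, Y=0, X=0) weight 1/30
  (Z=0, W=1, Y=0, X=1) weight 1/30
  (Z=0, W=2, Y=2, X=0) weight 1/90
  (Z=0, W=2, Y=2, X=1) weight 1/45
  (Z=0, W=3, Y=1, X=0) weight 1/30
  (Z=0, W=3, Y=1, X=1) weight 1/30
  … 8 more
Group by Y:
  weight(Y=0) = 4/45
  weight(Y=1) = 1/5
  weight(Y=2) = 1/18
Total weight = 4/45 + 1/5 + 1/18 = 31/90
P(Y=0 | obs) = 4/45 / 31/90 = 8/31
P(Y=1 | obs) = 1/5 / 31/90 = 18/31
P(Y=2 | obs) = 1/18 / 31/90 = 5/31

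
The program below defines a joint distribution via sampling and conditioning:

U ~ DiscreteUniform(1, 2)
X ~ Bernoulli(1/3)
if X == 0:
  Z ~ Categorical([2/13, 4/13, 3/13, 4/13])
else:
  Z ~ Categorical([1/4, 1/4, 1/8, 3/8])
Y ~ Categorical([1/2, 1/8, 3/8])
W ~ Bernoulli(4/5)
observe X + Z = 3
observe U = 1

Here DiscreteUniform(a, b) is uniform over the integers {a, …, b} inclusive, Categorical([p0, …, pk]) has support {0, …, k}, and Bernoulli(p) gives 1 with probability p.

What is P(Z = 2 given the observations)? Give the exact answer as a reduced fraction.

Enumerate traces; 12 have nonzero weight after conditioning:
  (U=1, X=0, Z=3, Y=0, W=0) weight 2/195
  (U=1, X=0, Z=3, Y=0, W=1) weight 8/195
  (U=1, X=0, Z=3, Y=1, W=0) weight 1/390
  (U=1, X=0, Z=3, Y=1, W=1) weight 2/195
  (U=1, X=0, Z=3, Y=2, W=0) weight 1/130
  (U=1, X=0, Z=3, Y=2, W=1) weight 2/65
  (U=1, X=1, Z=2, Y=0, W=0) weight 1/480
  (U=1, X=1, Z=2, Y=0, W=1) weight 1/120
  … 4 more
Group by Z:
  weight(Z=2) = 1/48
  weight(Z=3) = 4/39
Total weight = 1/48 + 4/39 = 77/624
P(Z=2 | obs) = 1/48 / 77/624 = 13/77
P(Z=3 | obs) = 4/39 / 77/624 = 64/77

P(Z = 2 | obs) = 13/77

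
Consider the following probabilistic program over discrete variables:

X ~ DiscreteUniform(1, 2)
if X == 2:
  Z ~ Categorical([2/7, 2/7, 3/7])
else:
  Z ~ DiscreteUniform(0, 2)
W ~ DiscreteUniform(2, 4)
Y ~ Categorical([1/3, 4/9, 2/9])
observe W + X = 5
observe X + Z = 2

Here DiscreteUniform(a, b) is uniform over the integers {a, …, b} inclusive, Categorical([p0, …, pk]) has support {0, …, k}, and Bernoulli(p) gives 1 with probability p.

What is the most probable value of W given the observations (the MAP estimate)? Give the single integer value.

Enumerate traces; 6 have nonzero weight after conditioning:
  (X=1, Z=1, W=4, Y=0) weight 1/54
  (X=1, Z=1, W=4, Y=1) weight 2/81
  (X=1, Z=1, W=4, Y=2) weight 1/81
  (X=2, Z=0, W=3, Y=0) weight 1/63
  (X=2, Z=0, W=3, Y=1) weight 4/189
  (X=2, Z=0, W=3, Y=2) weight 2/189
Group by W:
  weight(W=3) = 1/21
  weight(W=4) = 1/18
Total weight = 1/21 + 1/18 = 13/126
P(W=3 | obs) = 1/21 / 13/126 = 6/13
P(W=4 | obs) = 1/18 / 13/126 = 7/13
argmax = 4

argmax_v P(W = v | obs) = 4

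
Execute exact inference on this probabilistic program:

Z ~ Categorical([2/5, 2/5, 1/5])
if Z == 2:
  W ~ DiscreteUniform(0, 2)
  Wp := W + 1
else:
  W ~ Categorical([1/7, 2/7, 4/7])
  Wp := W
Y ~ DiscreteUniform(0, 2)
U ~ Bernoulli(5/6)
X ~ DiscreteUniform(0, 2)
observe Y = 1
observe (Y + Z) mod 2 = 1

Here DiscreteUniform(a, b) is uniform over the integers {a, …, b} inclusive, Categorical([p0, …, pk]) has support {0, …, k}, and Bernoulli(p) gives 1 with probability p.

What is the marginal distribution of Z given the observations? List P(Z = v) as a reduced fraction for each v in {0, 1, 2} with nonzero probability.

P(Z=0) = 2/3, P(Z=2) = 1/3

Enumerate traces; 36 have nonzero weight after conditioning:
  (Z=0, W=0, Y=1, U=0, X=0) weight 1/945
  (Z=0, W=0, Y=1, U=0, X=1) weight 1/945
  (Z=0, W=0, Y=1, U=0, X=2) weight 1/945
  (Z=0, W=0, Y=1, U=1, X=0) weight 1/189
  (Z=0, W=0, Y=1, U=1, X=1) weight 1/189
  (Z=0, W=0, Y=1, U=1, X=2) weight 1/189
  (Z=0, W=1, Y=1, U=0, X=0) weight 2/945
  (Z=0, W=1, Y=1, U=0, X=1) weight 2/945
  (Z=2, W=0, Y=1, U=0, X=0) weight 1/810
  … 27 more
Group by Z:
  weight(Z=0) = 2/15
  weight(Z=2) = 1/15
Total weight = 2/15 + 1/15 = 1/5
P(Z=0 | obs) = 2/15 / 1/5 = 2/3
P(Z=2 | obs) = 1/15 / 1/5 = 1/3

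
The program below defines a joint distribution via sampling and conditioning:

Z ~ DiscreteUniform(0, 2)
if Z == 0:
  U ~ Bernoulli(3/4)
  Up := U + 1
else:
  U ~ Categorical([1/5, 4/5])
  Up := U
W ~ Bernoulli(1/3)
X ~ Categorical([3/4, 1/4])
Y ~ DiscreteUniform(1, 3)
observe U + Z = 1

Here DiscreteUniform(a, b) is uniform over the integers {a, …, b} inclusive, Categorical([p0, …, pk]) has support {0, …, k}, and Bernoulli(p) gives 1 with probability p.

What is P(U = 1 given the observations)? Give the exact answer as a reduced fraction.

P(U = 1 | obs) = 15/19

Enumerate traces; 24 have nonzero weight after conditioning:
  (Z=0, U=1, W=0, X=0, Y=1) weight 1/24
  (Z=0, U=1, W=0, X=0, Y=2) weight 1/24
  (Z=0, U=1, W=0, X=0, Y=3) weight 1/24
  (Z=0, U=1, W=0, X=1, Y=1) weight 1/72
  (Z=0, U=1, W=0, X=1, Y=2) weight 1/72
  (Z=0, U=1, W=0, X=1, Y=3) weight 1/72
  (Z=0, U=1, W=1, X=0, Y=1) weight 1/48
  (Z=0, U=1, W=1, X=0, Y=2) weight 1/48
  (Z=1, U=0, W=0, X=0, Y=1) weight 1/90
  … 15 more
Group by U:
  weight(U=0) = 1/15
  weight(U=1) = 1/4
Total weight = 1/15 + 1/4 = 19/60
P(U=0 | obs) = 1/15 / 19/60 = 4/19
P(U=1 | obs) = 1/4 / 19/60 = 15/19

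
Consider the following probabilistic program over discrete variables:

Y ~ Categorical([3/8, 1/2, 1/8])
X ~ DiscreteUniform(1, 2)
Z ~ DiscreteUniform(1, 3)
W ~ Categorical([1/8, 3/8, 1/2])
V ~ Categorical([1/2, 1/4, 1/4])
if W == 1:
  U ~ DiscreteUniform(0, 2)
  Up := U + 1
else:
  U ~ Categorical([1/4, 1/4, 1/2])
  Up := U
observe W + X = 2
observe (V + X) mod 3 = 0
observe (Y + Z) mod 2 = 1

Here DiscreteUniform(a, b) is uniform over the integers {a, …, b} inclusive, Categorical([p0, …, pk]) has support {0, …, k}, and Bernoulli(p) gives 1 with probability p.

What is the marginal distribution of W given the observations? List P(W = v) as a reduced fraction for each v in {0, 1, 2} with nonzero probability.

P(W=0) = 1/4, P(W=1) = 3/4

Enumerate traces; 30 have nonzero weight after conditioning:
  (Y=0, X=1, Z=1, W=1, V=2, U=0) weight 1/512
  (Y=0, X=1, Z=1, W=1, V=2, U=1) weight 1/512
  (Y=0, X=1, Z=1, W=1, V=2, U=2) weight 1/512
  (Y=0, X=1, Z=3, W=1, V=2, U=0) weight 1/512
  (Y=0, X=1, Z=3, W=1, V=2, U=1) weight 1/512
  (Y=0, X=1, Z=3, W=1, V=2, U=2) weight 1/512
  (Y=0, X=2, Z=1, W=0, V=1, U=0) weight 1/2048
  (Y=0, X=2, Z=1, W=0, V=1, U=1) weight 1/2048
  … 22 more
Group by W:
  weight(W=0) = 1/128
  weight(W=1) = 3/128
Total weight = 1/128 + 3/128 = 1/32
P(W=0 | obs) = 1/128 / 1/32 = 1/4
P(W=1 | obs) = 3/128 / 1/32 = 3/4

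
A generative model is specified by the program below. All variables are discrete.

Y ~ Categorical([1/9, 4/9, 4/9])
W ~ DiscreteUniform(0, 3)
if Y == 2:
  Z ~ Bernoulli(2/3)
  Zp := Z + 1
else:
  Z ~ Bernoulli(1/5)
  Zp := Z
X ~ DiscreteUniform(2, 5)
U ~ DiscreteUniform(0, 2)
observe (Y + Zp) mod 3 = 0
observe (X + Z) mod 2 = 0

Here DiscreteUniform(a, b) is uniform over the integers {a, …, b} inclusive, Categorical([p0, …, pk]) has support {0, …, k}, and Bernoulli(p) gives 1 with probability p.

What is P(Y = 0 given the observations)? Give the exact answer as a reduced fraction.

Enumerate traces; 48 have nonzero weight after conditioning:
  (Y=0, W=0, Z=0, X=2, U=0) weight 1/540
  (Y=0, W=0, Z=0, X=2, U=1) weight 1/540
  (Y=0, W=0, Z=0, X=2, U=2) weight 1/540
  (Y=0, W=0, Z=0, X=4, U=0) weight 1/540
  (Y=0, W=0, Z=0, X=4, U=1) weight 1/540
  (Y=0, W=0, Z=0, X=4, U=2) weight 1/540
  (Y=0, W=1, Z=0, X=2, U=0) weight 1/540
  (Y=0, W=1, Z=0, X=2, U=1) weight 1/540
  (Y=2, W=0, Z=0, X=2, U=0) weight 1/324
  … 39 more
Group by Y:
  weight(Y=0) = 2/45
  weight(Y=2) = 2/27
Total weight = 2/45 + 2/27 = 16/135
P(Y=0 | obs) = 2/45 / 16/135 = 3/8
P(Y=2 | obs) = 2/27 / 16/135 = 5/8

P(Y = 0 | obs) = 3/8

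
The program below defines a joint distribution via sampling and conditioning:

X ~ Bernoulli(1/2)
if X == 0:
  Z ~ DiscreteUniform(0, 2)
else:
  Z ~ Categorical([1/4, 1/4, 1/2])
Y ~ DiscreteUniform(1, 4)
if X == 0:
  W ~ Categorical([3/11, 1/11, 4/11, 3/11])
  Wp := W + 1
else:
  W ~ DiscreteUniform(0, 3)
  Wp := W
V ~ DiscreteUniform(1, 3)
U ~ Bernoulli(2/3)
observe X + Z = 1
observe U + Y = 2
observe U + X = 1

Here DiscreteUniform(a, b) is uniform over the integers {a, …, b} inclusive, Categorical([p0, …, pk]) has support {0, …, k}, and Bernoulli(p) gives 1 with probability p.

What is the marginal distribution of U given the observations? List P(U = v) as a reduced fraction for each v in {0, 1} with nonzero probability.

P(U=0) = 3/11, P(U=1) = 8/11

Enumerate traces; 24 have nonzero weight after conditioning:
  (X=0, Z=1, Y=1, W=0, V=1, U=1) weight 1/396
  (X=0, Z=1, Y=1, W=0, V=2, U=1) weight 1/396
  (X=0, Z=1, Y=1, W=0, V=3, U=1) weight 1/396
  (X=0, Z=1, Y=1, W=1, V=1, U=1) weight 1/1188
  (X=0, Z=1, Y=1, W=1, V=2, U=1) weight 1/1188
  (X=0, Z=1, Y=1, W=1, V=3, U=1) weight 1/1188
  (X=0, Z=1, Y=1, W=2, V=1, U=1) weight 1/297
  (X=0, Z=1, Y=1, W=2, V=2, U=1) weight 1/297
  (X=1, Z=0, Y=2, W=0, V=1, U=0) weight 1/1152
  … 15 more
Group by U:
  weight(U=0) = 1/96
  weight(U=1) = 1/36
Total weight = 1/96 + 1/36 = 11/288
P(U=0 | obs) = 1/96 / 11/288 = 3/11
P(U=1 | obs) = 1/36 / 11/288 = 8/11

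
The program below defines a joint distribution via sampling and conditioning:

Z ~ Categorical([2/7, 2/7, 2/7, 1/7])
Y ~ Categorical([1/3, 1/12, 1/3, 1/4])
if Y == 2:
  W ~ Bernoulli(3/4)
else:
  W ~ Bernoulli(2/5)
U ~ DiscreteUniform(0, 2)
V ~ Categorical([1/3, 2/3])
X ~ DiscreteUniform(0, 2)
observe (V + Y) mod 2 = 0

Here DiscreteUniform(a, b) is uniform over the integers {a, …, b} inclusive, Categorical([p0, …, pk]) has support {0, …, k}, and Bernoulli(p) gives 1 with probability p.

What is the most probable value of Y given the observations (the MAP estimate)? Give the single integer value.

Enumerate traces; 288 have nonzero weight after conditioning:
  (Z=0, Y=0, W=0, U=0, V=0, X=0) weight 2/945
  (Z=0, Y=0, W=0, U=0, V=0, X=1) weight 2/945
  (Z=0, Y=0, W=0, U=0, V=0, X=2) weight 2/945
  (Z=0, Y=0, W=0, U=1, V=0, X=0) weight 2/945
  (Z=0, Y=0, W=0, U=1, V=0, X=1) weight 2/945
  (Z=0, Y=0, W=0, U=1, V=0, X=2) weight 2/945
  (Z=0, Y=0, W=0, U=2, V=0, X=0) weight 2/945
  (Z=0, Y=0, W=0, U=2, V=0, X=1) weight 2/945
  (Z=0, Y=1, W=0, U=0, V=1, X=0) weight 1/945
  (Z=0, Y=2, W=0, U=0, V=0, X=0) weight 1/1134
  … 278 more
Group by Y:
  weight(Y=0) = 1/9
  weight(Y=1) = 1/18
  weight(Y=2) = 1/9
  weight(Y=3) = 1/6
Total weight = 1/9 + 1/18 + 1/9 + 1/6 = 4/9
P(Y=0 | obs) = 1/9 / 4/9 = 1/4
P(Y=1 | obs) = 1/18 / 4/9 = 1/8
P(Y=2 | obs) = 1/9 / 4/9 = 1/4
P(Y=3 | obs) = 1/6 / 4/9 = 3/8
argmax = 3

argmax_v P(Y = v | obs) = 3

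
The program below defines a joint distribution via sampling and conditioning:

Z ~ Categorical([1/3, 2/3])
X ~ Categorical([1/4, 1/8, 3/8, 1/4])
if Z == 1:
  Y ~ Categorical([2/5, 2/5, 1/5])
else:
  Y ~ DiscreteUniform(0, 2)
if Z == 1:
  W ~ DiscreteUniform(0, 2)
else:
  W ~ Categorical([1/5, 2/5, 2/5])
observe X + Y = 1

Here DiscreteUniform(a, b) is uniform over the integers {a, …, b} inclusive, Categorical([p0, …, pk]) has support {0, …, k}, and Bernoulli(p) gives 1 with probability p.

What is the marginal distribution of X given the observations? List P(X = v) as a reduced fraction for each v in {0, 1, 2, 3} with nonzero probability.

Enumerate traces; 12 have nonzero weight after conditioning:
  (Z=0, X=0, Y=1, W=0) weight 1/180
  (Z=0, X=0, Y=1, W=1) weight 1/90
  (Z=0, X=0, Y=1, W=2) weight 1/90
  (Z=0, X=1, Y=0, W=0) weight 1/360
  (Z=0, X=1, Y=0, W=1) weight 1/180
  (Z=0, X=1, Y=0, W=2) weight 1/180
  (Z=1, X=0, Y=1, W=0) weight 1/45
  (Z=1, X=0, Y=1, W=1) weight 1/45
  … 4 more
Group by X:
  weight(X=0) = 17/180
  weight(X=1) = 17/360
Total weight = 17/180 + 17/360 = 17/120
P(X=0 | obs) = 17/180 / 17/120 = 2/3
P(X=1 | obs) = 17/360 / 17/120 = 1/3

P(X=0) = 2/3, P(X=1) = 1/3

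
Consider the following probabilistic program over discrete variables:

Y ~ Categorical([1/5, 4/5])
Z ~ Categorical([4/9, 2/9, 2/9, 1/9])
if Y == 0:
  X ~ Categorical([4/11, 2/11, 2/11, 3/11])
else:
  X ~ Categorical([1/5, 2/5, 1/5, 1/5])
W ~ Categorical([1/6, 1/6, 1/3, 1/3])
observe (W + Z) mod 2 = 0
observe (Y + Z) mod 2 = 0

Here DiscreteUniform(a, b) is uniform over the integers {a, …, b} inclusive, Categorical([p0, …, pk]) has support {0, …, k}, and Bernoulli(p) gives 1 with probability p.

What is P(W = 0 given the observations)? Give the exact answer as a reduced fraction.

P(W = 0 | obs) = 1/9

Enumerate traces; 32 have nonzero weight after conditioning:
  (Y=0, Z=0, X=0, W=0) weight 8/1485
  (Y=0, Z=0, X=0, W=2) weight 16/1485
  (Y=0, Z=0, X=1, W=0) weight 4/1485
  (Y=0, Z=0, X=1, W=2) weight 8/1485
  (Y=0, Z=0, X=2, W=0) weight 4/1485
  (Y=0, Z=0, X=2, W=2) weight 8/1485
  (Y=0, Z=0, X=3, W=0) weight 2/495
  (Y=0, Z=0, X=3, W=2) weight 4/495
  (Y=1, Z=1, X=0, W=1) weight 4/675
  (Y=1, Z=1, X=0, W=3) weight 8/675
  … 22 more
Group by W:
  weight(W=0) = 1/45
  weight(W=1) = 2/45
  weight(W=2) = 2/45
  weight(W=3) = 4/45
Total weight = 1/45 + 2/45 + 2/45 + 4/45 = 1/5
P(W=0 | obs) = 1/45 / 1/5 = 1/9
P(W=1 | obs) = 2/45 / 1/5 = 2/9
P(W=2 | obs) = 2/45 / 1/5 = 2/9
P(W=3 | obs) = 4/45 / 1/5 = 4/9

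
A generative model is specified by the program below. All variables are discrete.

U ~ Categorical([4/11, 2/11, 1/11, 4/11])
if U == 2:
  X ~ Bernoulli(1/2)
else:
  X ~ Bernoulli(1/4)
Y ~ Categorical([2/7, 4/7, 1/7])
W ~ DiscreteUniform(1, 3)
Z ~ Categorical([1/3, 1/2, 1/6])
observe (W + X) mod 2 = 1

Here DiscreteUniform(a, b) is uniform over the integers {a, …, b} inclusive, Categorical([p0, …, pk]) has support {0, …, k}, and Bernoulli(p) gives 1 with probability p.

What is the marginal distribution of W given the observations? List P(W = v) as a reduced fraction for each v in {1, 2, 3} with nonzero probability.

P(W=1) = 8/19, P(W=2) = 3/19, P(W=3) = 8/19

Enumerate traces; 108 have nonzero weight after conditioning:
  (U=0, X=0, Y=0, W=1, Z=0) weight 2/231
  (U=0, X=0, Y=0, W=1, Z=1) weight 1/77
  (U=0, X=0, Y=0, W=1, Z=2) weight 1/231
  (U=0, X=0, Y=0, W=3, Z=0) weight 2/231
  (U=0, X=0, Y=0, W=3, Z=1) weight 1/77
  (U=0, X=0, Y=0, W=3, Z=2) weight 1/231
  (U=0, X=0, Y=1, W=1, Z=0) weight 4/231
  (U=0, X=0, Y=1, W=1, Z=1) weight 2/77
  (U=0, X=1, Y=0, W=2, Z=0) weight 2/693
  … 99 more
Group by W:
  weight(W=1) = 8/33
  weight(W=2) = 1/11
  weight(W=3) = 8/33
Total weight = 8/33 + 1/11 + 8/33 = 19/33
P(W=1 | obs) = 8/33 / 19/33 = 8/19
P(W=2 | obs) = 1/11 / 19/33 = 3/19
P(W=3 | obs) = 8/33 / 19/33 = 8/19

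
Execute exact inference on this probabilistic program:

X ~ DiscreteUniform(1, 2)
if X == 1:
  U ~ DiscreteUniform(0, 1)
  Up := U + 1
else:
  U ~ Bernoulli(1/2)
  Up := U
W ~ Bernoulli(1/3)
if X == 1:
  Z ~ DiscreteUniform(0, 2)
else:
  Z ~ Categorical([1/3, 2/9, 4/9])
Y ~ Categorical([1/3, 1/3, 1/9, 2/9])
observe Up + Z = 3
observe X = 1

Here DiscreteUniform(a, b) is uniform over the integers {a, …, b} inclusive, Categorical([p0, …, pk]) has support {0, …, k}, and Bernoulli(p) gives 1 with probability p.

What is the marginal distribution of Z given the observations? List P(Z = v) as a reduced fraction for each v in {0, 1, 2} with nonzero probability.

Enumerate traces; 16 have nonzero weight after conditioning:
  (X=1, U=0, W=0, Z=2, Y=0) weight 1/54
  (X=1, U=0, W=0, Z=2, Y=1) weight 1/54
  (X=1, U=0, W=0, Z=2, Y=2) weight 1/162
  (X=1, U=0, W=0, Z=2, Y=3) weight 1/81
  (X=1, U=0, W=1, Z=2, Y=0) weight 1/108
  (X=1, U=0, W=1, Z=2, Y=1) weight 1/108
  (X=1, U=0, W=1, Z=2, Y=2) weight 1/324
  (X=1, U=0, W=1, Z=2, Y=3) weight 1/162
  (X=1, U=1, W=0, Z=1, Y=0) weight 1/54
  … 7 more
Group by Z:
  weight(Z=1) = 1/12
  weight(Z=2) = 1/12
Total weight = 1/12 + 1/12 = 1/6
P(Z=1 | obs) = 1/12 / 1/6 = 1/2
P(Z=2 | obs) = 1/12 / 1/6 = 1/2

P(Z=1) = 1/2, P(Z=2) = 1/2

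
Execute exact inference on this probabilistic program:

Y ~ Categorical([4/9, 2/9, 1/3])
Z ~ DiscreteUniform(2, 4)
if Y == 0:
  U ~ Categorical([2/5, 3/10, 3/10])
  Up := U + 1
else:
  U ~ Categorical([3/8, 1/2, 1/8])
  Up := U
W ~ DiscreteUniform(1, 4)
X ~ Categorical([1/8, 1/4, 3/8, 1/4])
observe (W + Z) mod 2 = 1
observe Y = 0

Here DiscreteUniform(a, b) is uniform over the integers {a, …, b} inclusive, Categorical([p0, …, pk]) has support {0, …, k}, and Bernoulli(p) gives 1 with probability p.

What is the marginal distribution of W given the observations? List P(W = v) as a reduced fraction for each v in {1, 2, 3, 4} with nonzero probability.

Enumerate traces; 72 have nonzero weight after conditioning:
  (Y=0, Z=2, U=0, W=1, X=0) weight 1/540
  (Y=0, Z=2, U=0, W=1, X=1) weight 1/270
  (Y=0, Z=2, U=0, W=1, X=2) weight 1/180
  (Y=0, Z=2, U=0, W=1, X=3) weight 1/270
  (Y=0, Z=2, U=0, W=3, X=0) weight 1/540
  (Y=0, Z=2, U=0, W=3, X=1) weight 1/270
  (Y=0, Z=2, U=0, W=3, X=2) weight 1/180
  (Y=0, Z=2, U=0, W=3, X=3) weight 1/270
  (Y=0, Z=3, U=0, W=2, X=0) weight 1/540
  (Y=0, Z=3, U=0, W=4, X=0) weight 1/540
  … 62 more
Group by W:
  weight(W=1) = 2/27
  weight(W=2) = 1/27
  weight(W=3) = 2/27
  weight(W=4) = 1/27
Total weight = 2/27 + 1/27 + 2/27 + 1/27 = 2/9
P(W=1 | obs) = 2/27 / 2/9 = 1/3
P(W=2 | obs) = 1/27 / 2/9 = 1/6
P(W=3 | obs) = 2/27 / 2/9 = 1/3
P(W=4 | obs) = 1/27 / 2/9 = 1/6

P(W=1) = 1/3, P(W=2) = 1/6, P(W=3) = 1/3, P(W=4) = 1/6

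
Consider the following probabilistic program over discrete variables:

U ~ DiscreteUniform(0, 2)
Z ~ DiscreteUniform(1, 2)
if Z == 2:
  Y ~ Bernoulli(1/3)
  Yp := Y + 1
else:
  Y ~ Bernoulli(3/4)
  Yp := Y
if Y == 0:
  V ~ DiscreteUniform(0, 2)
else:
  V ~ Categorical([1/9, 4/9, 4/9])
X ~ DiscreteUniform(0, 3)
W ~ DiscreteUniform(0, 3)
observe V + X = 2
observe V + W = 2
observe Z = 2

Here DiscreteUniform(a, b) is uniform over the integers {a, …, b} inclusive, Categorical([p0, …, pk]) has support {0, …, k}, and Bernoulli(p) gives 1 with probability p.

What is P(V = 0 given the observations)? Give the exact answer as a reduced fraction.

Enumerate traces; 18 have nonzero weight after conditioning:
  (U=0, Z=2, Y=0, V=0, X=2, W=2) weight 1/432
  (U=0, Z=2, Y=0, V=1, X=1, W=1) weight 1/432
  (U=0, Z=2, Y=0, V=2, X=0, W=0) weight 1/432
  (U=0, Z=2, Y=1, V=0, X=2, W=2) weight 1/2592
  (U=0, Z=2, Y=1, V=1, X=1, W=1) weight 1/648
  (U=0, Z=2, Y=1, V=2, X=0, W=0) weight 1/648
  (U=1, Z=2, Y=0, V=0, X=2, W=2) weight 1/432
  (U=1, Z=2, Y=0, V=1, X=1, W=1) weight 1/432
  … 10 more
Group by V:
  weight(V=0) = 7/864
  weight(V=1) = 5/432
  weight(V=2) = 5/432
Total weight = 7/864 + 5/432 + 5/432 = 1/32
P(V=0 | obs) = 7/864 / 1/32 = 7/27
P(V=1 | obs) = 5/432 / 1/32 = 10/27
P(V=2 | obs) = 5/432 / 1/32 = 10/27

P(V = 0 | obs) = 7/27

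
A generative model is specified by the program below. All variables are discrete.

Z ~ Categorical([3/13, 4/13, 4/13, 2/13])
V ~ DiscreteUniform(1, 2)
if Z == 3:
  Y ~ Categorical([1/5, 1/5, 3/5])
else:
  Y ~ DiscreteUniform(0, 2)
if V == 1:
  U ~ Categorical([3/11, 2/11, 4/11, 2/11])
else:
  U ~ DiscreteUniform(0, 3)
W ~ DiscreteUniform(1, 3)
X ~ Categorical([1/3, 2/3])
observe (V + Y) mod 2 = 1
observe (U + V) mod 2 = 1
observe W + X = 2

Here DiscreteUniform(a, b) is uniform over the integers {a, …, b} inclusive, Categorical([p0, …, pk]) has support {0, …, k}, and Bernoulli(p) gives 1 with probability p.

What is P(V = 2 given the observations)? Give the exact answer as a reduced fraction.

P(V = 2 | obs) = 671/2547

Enumerate traces; 48 have nonzero weight after conditioning:
  (Z=0, V=1, Y=0, U=0, W=1, X=1) weight 1/429
  (Z=0, V=1, Y=0, U=0, W=2, X=0) weight 1/858
  (Z=0, V=1, Y=0, U=2, W=1, X=1) weight 4/1287
  (Z=0, V=1, Y=0, U=2, W=2, X=0) weight 2/1287
  (Z=0, V=1, Y=2, U=0, W=1, X=1) weight 1/429
  (Z=0, V=1, Y=2, U=0, W=2, X=0) weight 1/858
  (Z=0, V=1, Y=2, U=2, W=1, X=1) weight 4/1287
  (Z=0, V=1, Y=2, U=2, W=2, X=0) weight 2/1287
  (Z=0, V=2, Y=1, U=1, W=1, X=1) weight 1/468
  … 39 more
Group by V:
  weight(V=1) = 469/6435
  weight(V=2) = 61/2340
Total weight = 469/6435 + 61/2340 = 283/2860
P(V=1 | obs) = 469/6435 / 283/2860 = 1876/2547
P(V=2 | obs) = 61/2340 / 283/2860 = 671/2547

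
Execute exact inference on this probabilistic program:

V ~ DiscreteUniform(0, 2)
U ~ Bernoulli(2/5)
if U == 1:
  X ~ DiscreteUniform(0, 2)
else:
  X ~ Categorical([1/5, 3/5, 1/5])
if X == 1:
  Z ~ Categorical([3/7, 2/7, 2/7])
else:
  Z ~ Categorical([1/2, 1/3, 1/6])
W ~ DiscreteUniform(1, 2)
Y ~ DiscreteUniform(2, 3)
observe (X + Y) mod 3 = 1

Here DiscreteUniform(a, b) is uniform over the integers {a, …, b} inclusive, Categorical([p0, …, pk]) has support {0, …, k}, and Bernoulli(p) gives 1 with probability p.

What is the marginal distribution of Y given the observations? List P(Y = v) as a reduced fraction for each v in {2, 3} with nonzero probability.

Enumerate traces; 72 have nonzero weight after conditioning:
  (V=0, U=0, X=1, Z=0, W=1, Y=3) weight 9/700
  (V=0, U=0, X=1, Z=0, W=2, Y=3) weight 9/700
  (V=0, U=0, X=1, Z=1, W=1, Y=3) weight 3/350
  (V=0, U=0, X=1, Z=1, W=2, Y=3) weight 3/350
  (V=0, U=0, X=1, Z=2, W=1, Y=3) weight 3/350
  (V=0, U=0, X=1, Z=2, W=2, Y=3) weight 3/350
  (V=0, U=0, X=2, Z=0, W=1, Y=2) weight 1/200
  (V=0, U=0, X=2, Z=0, W=2, Y=2) weight 1/200
  … 64 more
Group by Y:
  weight(Y=2) = 19/150
  weight(Y=3) = 37/150
Total weight = 19/150 + 37/150 = 28/75
P(Y=2 | obs) = 19/150 / 28/75 = 19/56
P(Y=3 | obs) = 37/150 / 28/75 = 37/56

P(Y=2) = 19/56, P(Y=3) = 37/56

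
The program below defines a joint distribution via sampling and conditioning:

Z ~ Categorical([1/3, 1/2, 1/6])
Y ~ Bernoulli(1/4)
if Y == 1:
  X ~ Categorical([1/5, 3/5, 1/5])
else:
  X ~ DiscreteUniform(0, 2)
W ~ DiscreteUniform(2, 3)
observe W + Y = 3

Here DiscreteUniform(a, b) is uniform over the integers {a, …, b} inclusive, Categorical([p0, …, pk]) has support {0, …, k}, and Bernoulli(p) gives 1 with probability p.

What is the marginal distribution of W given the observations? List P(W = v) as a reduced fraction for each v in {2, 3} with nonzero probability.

P(W=2) = 1/4, P(W=3) = 3/4

Enumerate traces; 18 have nonzero weight after conditioning:
  (Z=0, Y=0, X=0, W=3) weight 1/24
  (Z=0, Y=0, X=1, W=3) weight 1/24
  (Z=0, Y=0, X=2, W=3) weight 1/24
  (Z=0, Y=1, X=0, W=2) weight 1/120
  (Z=0, Y=1, X=1, W=2) weight 1/40
  (Z=0, Y=1, X=2, W=2) weight 1/120
  (Z=1, Y=0, X=0, W=3) weight 1/16
  (Z=1, Y=0, X=1, W=3) weight 1/16
  … 10 more
Group by W:
  weight(W=2) = 1/8
  weight(W=3) = 3/8
Total weight = 1/8 + 3/8 = 1/2
P(W=2 | obs) = 1/8 / 1/2 = 1/4
P(W=3 | obs) = 3/8 / 1/2 = 3/4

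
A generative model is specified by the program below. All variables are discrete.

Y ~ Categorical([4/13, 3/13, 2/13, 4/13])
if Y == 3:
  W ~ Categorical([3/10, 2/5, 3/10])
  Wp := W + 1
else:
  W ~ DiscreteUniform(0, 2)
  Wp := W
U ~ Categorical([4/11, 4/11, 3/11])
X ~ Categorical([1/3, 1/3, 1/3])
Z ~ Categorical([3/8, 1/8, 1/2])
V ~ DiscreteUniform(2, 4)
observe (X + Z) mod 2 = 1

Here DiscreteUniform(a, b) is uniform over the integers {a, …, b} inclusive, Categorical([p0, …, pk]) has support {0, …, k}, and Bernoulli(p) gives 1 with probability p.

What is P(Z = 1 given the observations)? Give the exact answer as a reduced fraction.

Enumerate traces; 432 have nonzero weight after conditioning:
  (Y=0, W=0, U=0, X=0, Z=1, V=2) weight 2/3861
  (Y=0, W=0, U=0, X=0, Z=1, V=3) weight 2/3861
  (Y=0, W=0, U=0, X=0, Z=1, V=4) weight 2/3861
  (Y=0, W=0, U=0, X=1, Z=0, V=2) weight 2/1287
  (Y=0, W=0, U=0, X=1, Z=0, V=3) weight 2/1287
  (Y=0, W=0, U=0, X=1, Z=0, V=4) weight 2/1287
  (Y=0, W=0, U=0, X=1, Z=2, V=2) weight 8/3861
  (Y=0, W=0, U=0, X=1, Z=2, V=3) weight 8/3861
  … 424 more
Group by Z:
  weight(Z=0) = 1/8
  weight(Z=1) = 1/12
  weight(Z=2) = 1/6
Total weight = 1/8 + 1/12 + 1/6 = 3/8
P(Z=0 | obs) = 1/8 / 3/8 = 1/3
P(Z=1 | obs) = 1/12 / 3/8 = 2/9
P(Z=2 | obs) = 1/6 / 3/8 = 4/9

P(Z = 1 | obs) = 2/9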